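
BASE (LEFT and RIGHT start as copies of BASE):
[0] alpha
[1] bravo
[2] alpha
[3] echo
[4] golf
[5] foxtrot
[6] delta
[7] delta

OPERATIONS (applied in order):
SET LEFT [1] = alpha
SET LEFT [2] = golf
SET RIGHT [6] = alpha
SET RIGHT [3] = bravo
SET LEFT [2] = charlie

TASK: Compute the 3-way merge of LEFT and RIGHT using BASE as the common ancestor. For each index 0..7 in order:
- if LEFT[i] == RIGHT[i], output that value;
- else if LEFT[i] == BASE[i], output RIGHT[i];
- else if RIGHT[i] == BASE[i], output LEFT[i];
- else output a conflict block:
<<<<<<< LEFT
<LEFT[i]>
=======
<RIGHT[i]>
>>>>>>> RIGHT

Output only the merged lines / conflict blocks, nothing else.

Final LEFT:  [alpha, alpha, charlie, echo, golf, foxtrot, delta, delta]
Final RIGHT: [alpha, bravo, alpha, bravo, golf, foxtrot, alpha, delta]
i=0: L=alpha R=alpha -> agree -> alpha
i=1: L=alpha, R=bravo=BASE -> take LEFT -> alpha
i=2: L=charlie, R=alpha=BASE -> take LEFT -> charlie
i=3: L=echo=BASE, R=bravo -> take RIGHT -> bravo
i=4: L=golf R=golf -> agree -> golf
i=5: L=foxtrot R=foxtrot -> agree -> foxtrot
i=6: L=delta=BASE, R=alpha -> take RIGHT -> alpha
i=7: L=delta R=delta -> agree -> delta

Answer: alpha
alpha
charlie
bravo
golf
foxtrot
alpha
delta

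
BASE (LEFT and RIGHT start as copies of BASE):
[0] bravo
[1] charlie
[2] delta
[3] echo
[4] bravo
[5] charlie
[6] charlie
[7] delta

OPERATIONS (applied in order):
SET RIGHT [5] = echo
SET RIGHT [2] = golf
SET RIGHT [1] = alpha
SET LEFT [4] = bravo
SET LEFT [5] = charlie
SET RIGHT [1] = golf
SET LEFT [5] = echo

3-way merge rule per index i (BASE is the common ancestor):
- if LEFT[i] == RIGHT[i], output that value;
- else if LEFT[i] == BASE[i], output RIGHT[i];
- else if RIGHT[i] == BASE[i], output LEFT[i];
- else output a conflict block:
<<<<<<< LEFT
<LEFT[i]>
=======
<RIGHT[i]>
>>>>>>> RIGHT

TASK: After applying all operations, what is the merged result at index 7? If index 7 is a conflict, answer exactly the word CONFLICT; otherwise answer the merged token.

Final LEFT:  [bravo, charlie, delta, echo, bravo, echo, charlie, delta]
Final RIGHT: [bravo, golf, golf, echo, bravo, echo, charlie, delta]
i=0: L=bravo R=bravo -> agree -> bravo
i=1: L=charlie=BASE, R=golf -> take RIGHT -> golf
i=2: L=delta=BASE, R=golf -> take RIGHT -> golf
i=3: L=echo R=echo -> agree -> echo
i=4: L=bravo R=bravo -> agree -> bravo
i=5: L=echo R=echo -> agree -> echo
i=6: L=charlie R=charlie -> agree -> charlie
i=7: L=delta R=delta -> agree -> delta
Index 7 -> delta

Answer: delta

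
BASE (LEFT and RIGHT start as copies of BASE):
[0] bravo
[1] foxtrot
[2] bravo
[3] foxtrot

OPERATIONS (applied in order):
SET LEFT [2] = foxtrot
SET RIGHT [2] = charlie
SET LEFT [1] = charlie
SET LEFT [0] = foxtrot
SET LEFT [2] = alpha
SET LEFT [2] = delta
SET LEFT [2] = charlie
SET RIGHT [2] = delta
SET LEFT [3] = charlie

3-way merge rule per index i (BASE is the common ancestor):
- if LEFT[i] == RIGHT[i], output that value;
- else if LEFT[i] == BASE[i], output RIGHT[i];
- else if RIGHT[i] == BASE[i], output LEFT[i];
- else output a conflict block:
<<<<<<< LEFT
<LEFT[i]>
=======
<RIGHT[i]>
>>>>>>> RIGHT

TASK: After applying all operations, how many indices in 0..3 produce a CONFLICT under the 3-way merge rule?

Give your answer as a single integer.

Answer: 1

Derivation:
Final LEFT:  [foxtrot, charlie, charlie, charlie]
Final RIGHT: [bravo, foxtrot, delta, foxtrot]
i=0: L=foxtrot, R=bravo=BASE -> take LEFT -> foxtrot
i=1: L=charlie, R=foxtrot=BASE -> take LEFT -> charlie
i=2: BASE=bravo L=charlie R=delta all differ -> CONFLICT
i=3: L=charlie, R=foxtrot=BASE -> take LEFT -> charlie
Conflict count: 1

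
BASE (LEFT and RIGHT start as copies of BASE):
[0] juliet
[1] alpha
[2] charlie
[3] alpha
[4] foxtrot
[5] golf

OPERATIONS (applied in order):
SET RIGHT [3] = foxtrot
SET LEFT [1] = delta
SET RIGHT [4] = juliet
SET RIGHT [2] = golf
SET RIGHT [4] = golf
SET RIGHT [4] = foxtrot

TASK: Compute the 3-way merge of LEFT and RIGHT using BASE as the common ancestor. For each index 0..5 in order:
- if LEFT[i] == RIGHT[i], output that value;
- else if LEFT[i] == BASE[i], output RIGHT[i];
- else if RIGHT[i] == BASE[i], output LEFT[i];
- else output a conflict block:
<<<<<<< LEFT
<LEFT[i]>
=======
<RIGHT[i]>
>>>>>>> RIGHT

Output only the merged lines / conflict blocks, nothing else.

Answer: juliet
delta
golf
foxtrot
foxtrot
golf

Derivation:
Final LEFT:  [juliet, delta, charlie, alpha, foxtrot, golf]
Final RIGHT: [juliet, alpha, golf, foxtrot, foxtrot, golf]
i=0: L=juliet R=juliet -> agree -> juliet
i=1: L=delta, R=alpha=BASE -> take LEFT -> delta
i=2: L=charlie=BASE, R=golf -> take RIGHT -> golf
i=3: L=alpha=BASE, R=foxtrot -> take RIGHT -> foxtrot
i=4: L=foxtrot R=foxtrot -> agree -> foxtrot
i=5: L=golf R=golf -> agree -> golf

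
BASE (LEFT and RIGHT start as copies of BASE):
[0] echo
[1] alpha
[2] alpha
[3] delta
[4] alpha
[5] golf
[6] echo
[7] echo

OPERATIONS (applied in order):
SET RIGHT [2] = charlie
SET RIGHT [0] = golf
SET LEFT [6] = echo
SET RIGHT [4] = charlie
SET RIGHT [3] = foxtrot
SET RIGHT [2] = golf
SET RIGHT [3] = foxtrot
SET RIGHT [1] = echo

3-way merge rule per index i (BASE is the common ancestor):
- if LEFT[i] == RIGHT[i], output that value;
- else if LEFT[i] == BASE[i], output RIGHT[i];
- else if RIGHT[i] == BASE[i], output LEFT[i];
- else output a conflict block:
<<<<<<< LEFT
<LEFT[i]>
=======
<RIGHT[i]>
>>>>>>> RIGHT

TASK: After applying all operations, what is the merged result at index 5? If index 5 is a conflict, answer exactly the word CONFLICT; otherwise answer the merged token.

Answer: golf

Derivation:
Final LEFT:  [echo, alpha, alpha, delta, alpha, golf, echo, echo]
Final RIGHT: [golf, echo, golf, foxtrot, charlie, golf, echo, echo]
i=0: L=echo=BASE, R=golf -> take RIGHT -> golf
i=1: L=alpha=BASE, R=echo -> take RIGHT -> echo
i=2: L=alpha=BASE, R=golf -> take RIGHT -> golf
i=3: L=delta=BASE, R=foxtrot -> take RIGHT -> foxtrot
i=4: L=alpha=BASE, R=charlie -> take RIGHT -> charlie
i=5: L=golf R=golf -> agree -> golf
i=6: L=echo R=echo -> agree -> echo
i=7: L=echo R=echo -> agree -> echo
Index 5 -> golf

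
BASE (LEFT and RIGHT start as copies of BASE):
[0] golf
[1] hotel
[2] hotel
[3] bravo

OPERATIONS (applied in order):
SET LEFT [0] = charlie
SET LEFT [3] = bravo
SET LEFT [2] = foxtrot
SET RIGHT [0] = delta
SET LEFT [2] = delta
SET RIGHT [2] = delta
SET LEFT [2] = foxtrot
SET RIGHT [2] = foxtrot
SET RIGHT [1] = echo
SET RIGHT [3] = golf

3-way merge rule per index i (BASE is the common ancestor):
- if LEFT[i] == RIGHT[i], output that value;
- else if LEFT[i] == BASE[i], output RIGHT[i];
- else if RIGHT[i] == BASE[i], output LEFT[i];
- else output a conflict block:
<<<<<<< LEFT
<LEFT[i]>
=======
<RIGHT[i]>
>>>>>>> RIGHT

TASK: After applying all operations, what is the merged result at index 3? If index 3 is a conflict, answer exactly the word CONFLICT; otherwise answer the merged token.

Answer: golf

Derivation:
Final LEFT:  [charlie, hotel, foxtrot, bravo]
Final RIGHT: [delta, echo, foxtrot, golf]
i=0: BASE=golf L=charlie R=delta all differ -> CONFLICT
i=1: L=hotel=BASE, R=echo -> take RIGHT -> echo
i=2: L=foxtrot R=foxtrot -> agree -> foxtrot
i=3: L=bravo=BASE, R=golf -> take RIGHT -> golf
Index 3 -> golf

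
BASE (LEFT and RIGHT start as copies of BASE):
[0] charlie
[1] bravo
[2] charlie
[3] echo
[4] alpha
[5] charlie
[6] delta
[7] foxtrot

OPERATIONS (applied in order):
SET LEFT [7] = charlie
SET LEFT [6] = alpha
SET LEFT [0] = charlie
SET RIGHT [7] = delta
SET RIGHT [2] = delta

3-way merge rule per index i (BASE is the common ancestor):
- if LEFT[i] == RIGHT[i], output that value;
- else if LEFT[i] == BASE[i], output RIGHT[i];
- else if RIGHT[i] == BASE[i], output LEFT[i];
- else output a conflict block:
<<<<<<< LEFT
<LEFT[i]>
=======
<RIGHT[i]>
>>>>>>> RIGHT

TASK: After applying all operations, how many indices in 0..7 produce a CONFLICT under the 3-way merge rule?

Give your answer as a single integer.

Answer: 1

Derivation:
Final LEFT:  [charlie, bravo, charlie, echo, alpha, charlie, alpha, charlie]
Final RIGHT: [charlie, bravo, delta, echo, alpha, charlie, delta, delta]
i=0: L=charlie R=charlie -> agree -> charlie
i=1: L=bravo R=bravo -> agree -> bravo
i=2: L=charlie=BASE, R=delta -> take RIGHT -> delta
i=3: L=echo R=echo -> agree -> echo
i=4: L=alpha R=alpha -> agree -> alpha
i=5: L=charlie R=charlie -> agree -> charlie
i=6: L=alpha, R=delta=BASE -> take LEFT -> alpha
i=7: BASE=foxtrot L=charlie R=delta all differ -> CONFLICT
Conflict count: 1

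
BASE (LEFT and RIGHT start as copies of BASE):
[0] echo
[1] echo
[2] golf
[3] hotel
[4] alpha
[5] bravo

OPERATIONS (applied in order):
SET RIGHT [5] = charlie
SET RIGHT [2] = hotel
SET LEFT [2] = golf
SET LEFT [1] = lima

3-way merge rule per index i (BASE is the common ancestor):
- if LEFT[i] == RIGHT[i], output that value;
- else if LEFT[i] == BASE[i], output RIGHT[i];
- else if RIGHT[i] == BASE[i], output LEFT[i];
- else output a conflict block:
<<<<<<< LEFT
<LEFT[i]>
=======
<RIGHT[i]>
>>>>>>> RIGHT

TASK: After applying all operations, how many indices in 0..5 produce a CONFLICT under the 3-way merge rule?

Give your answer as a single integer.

Answer: 0

Derivation:
Final LEFT:  [echo, lima, golf, hotel, alpha, bravo]
Final RIGHT: [echo, echo, hotel, hotel, alpha, charlie]
i=0: L=echo R=echo -> agree -> echo
i=1: L=lima, R=echo=BASE -> take LEFT -> lima
i=2: L=golf=BASE, R=hotel -> take RIGHT -> hotel
i=3: L=hotel R=hotel -> agree -> hotel
i=4: L=alpha R=alpha -> agree -> alpha
i=5: L=bravo=BASE, R=charlie -> take RIGHT -> charlie
Conflict count: 0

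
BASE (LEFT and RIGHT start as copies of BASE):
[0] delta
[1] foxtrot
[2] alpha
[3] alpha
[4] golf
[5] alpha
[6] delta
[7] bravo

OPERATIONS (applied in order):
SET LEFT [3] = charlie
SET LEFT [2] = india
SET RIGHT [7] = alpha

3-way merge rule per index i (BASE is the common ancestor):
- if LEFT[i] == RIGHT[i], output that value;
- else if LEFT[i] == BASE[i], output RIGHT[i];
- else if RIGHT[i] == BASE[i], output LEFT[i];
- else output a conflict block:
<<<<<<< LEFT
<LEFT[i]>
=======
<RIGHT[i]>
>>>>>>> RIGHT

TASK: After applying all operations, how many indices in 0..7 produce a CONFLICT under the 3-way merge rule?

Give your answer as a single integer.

Answer: 0

Derivation:
Final LEFT:  [delta, foxtrot, india, charlie, golf, alpha, delta, bravo]
Final RIGHT: [delta, foxtrot, alpha, alpha, golf, alpha, delta, alpha]
i=0: L=delta R=delta -> agree -> delta
i=1: L=foxtrot R=foxtrot -> agree -> foxtrot
i=2: L=india, R=alpha=BASE -> take LEFT -> india
i=3: L=charlie, R=alpha=BASE -> take LEFT -> charlie
i=4: L=golf R=golf -> agree -> golf
i=5: L=alpha R=alpha -> agree -> alpha
i=6: L=delta R=delta -> agree -> delta
i=7: L=bravo=BASE, R=alpha -> take RIGHT -> alpha
Conflict count: 0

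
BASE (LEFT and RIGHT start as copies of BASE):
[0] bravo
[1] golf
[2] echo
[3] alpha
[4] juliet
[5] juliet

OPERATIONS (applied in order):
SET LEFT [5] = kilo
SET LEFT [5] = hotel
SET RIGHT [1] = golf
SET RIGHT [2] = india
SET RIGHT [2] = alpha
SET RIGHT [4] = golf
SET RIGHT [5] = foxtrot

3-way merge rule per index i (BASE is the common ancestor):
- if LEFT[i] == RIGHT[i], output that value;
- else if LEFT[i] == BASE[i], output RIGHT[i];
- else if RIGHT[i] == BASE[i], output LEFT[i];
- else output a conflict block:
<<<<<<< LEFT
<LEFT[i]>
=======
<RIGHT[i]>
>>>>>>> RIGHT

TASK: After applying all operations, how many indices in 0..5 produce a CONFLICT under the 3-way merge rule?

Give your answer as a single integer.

Answer: 1

Derivation:
Final LEFT:  [bravo, golf, echo, alpha, juliet, hotel]
Final RIGHT: [bravo, golf, alpha, alpha, golf, foxtrot]
i=0: L=bravo R=bravo -> agree -> bravo
i=1: L=golf R=golf -> agree -> golf
i=2: L=echo=BASE, R=alpha -> take RIGHT -> alpha
i=3: L=alpha R=alpha -> agree -> alpha
i=4: L=juliet=BASE, R=golf -> take RIGHT -> golf
i=5: BASE=juliet L=hotel R=foxtrot all differ -> CONFLICT
Conflict count: 1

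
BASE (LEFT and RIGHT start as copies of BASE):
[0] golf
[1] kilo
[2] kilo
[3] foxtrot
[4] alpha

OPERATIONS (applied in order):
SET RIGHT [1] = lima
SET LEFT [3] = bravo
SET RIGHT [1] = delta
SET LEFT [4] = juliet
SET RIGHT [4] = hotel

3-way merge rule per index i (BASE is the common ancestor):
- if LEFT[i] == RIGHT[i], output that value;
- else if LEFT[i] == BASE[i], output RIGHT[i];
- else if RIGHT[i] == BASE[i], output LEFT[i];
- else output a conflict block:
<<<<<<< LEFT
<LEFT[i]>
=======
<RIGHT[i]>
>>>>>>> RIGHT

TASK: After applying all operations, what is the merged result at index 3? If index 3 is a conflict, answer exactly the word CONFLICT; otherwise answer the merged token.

Answer: bravo

Derivation:
Final LEFT:  [golf, kilo, kilo, bravo, juliet]
Final RIGHT: [golf, delta, kilo, foxtrot, hotel]
i=0: L=golf R=golf -> agree -> golf
i=1: L=kilo=BASE, R=delta -> take RIGHT -> delta
i=2: L=kilo R=kilo -> agree -> kilo
i=3: L=bravo, R=foxtrot=BASE -> take LEFT -> bravo
i=4: BASE=alpha L=juliet R=hotel all differ -> CONFLICT
Index 3 -> bravo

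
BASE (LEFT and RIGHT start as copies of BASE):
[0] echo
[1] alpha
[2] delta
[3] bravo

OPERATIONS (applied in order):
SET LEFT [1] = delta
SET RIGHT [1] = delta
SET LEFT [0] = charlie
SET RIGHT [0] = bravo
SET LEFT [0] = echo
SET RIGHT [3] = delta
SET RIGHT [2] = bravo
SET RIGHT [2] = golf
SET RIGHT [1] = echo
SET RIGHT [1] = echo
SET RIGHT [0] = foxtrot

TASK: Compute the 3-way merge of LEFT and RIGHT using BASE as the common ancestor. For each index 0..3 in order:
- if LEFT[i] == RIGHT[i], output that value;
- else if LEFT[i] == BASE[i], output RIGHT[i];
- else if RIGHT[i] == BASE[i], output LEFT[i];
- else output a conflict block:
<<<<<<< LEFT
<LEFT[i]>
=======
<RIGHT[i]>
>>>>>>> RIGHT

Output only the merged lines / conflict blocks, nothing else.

Final LEFT:  [echo, delta, delta, bravo]
Final RIGHT: [foxtrot, echo, golf, delta]
i=0: L=echo=BASE, R=foxtrot -> take RIGHT -> foxtrot
i=1: BASE=alpha L=delta R=echo all differ -> CONFLICT
i=2: L=delta=BASE, R=golf -> take RIGHT -> golf
i=3: L=bravo=BASE, R=delta -> take RIGHT -> delta

Answer: foxtrot
<<<<<<< LEFT
delta
=======
echo
>>>>>>> RIGHT
golf
delta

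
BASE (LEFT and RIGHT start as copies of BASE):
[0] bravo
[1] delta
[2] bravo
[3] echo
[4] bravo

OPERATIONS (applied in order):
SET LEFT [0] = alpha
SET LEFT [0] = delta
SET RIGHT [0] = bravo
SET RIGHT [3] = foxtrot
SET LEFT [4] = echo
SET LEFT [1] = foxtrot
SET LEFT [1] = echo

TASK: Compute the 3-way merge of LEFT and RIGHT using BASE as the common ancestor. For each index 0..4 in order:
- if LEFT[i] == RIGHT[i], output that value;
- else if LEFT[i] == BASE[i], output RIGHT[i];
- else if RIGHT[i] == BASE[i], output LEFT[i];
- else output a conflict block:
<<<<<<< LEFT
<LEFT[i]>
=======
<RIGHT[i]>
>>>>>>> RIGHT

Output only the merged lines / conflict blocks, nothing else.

Final LEFT:  [delta, echo, bravo, echo, echo]
Final RIGHT: [bravo, delta, bravo, foxtrot, bravo]
i=0: L=delta, R=bravo=BASE -> take LEFT -> delta
i=1: L=echo, R=delta=BASE -> take LEFT -> echo
i=2: L=bravo R=bravo -> agree -> bravo
i=3: L=echo=BASE, R=foxtrot -> take RIGHT -> foxtrot
i=4: L=echo, R=bravo=BASE -> take LEFT -> echo

Answer: delta
echo
bravo
foxtrot
echo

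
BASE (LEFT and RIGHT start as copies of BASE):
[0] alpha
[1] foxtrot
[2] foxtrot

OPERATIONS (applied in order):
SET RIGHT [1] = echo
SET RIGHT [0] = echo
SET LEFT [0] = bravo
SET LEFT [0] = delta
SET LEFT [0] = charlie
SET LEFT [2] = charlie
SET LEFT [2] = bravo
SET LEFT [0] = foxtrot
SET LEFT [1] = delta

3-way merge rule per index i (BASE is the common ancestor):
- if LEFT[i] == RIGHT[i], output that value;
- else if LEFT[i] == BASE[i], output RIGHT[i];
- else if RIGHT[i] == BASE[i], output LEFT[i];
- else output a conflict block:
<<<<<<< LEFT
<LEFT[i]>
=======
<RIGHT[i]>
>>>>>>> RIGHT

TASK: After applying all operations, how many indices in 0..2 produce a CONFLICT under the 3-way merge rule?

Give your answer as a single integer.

Final LEFT:  [foxtrot, delta, bravo]
Final RIGHT: [echo, echo, foxtrot]
i=0: BASE=alpha L=foxtrot R=echo all differ -> CONFLICT
i=1: BASE=foxtrot L=delta R=echo all differ -> CONFLICT
i=2: L=bravo, R=foxtrot=BASE -> take LEFT -> bravo
Conflict count: 2

Answer: 2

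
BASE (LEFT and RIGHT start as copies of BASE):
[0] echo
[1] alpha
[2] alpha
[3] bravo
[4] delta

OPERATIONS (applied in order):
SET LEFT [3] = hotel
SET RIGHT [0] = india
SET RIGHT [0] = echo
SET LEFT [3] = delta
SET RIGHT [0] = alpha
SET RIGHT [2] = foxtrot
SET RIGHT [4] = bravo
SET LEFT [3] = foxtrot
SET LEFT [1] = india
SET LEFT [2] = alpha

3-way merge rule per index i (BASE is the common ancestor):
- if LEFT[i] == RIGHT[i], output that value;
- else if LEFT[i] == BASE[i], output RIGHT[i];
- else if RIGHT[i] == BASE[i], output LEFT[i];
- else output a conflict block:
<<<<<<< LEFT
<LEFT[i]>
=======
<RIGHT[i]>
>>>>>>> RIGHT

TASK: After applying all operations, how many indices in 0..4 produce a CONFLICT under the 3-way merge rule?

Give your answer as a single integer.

Final LEFT:  [echo, india, alpha, foxtrot, delta]
Final RIGHT: [alpha, alpha, foxtrot, bravo, bravo]
i=0: L=echo=BASE, R=alpha -> take RIGHT -> alpha
i=1: L=india, R=alpha=BASE -> take LEFT -> india
i=2: L=alpha=BASE, R=foxtrot -> take RIGHT -> foxtrot
i=3: L=foxtrot, R=bravo=BASE -> take LEFT -> foxtrot
i=4: L=delta=BASE, R=bravo -> take RIGHT -> bravo
Conflict count: 0

Answer: 0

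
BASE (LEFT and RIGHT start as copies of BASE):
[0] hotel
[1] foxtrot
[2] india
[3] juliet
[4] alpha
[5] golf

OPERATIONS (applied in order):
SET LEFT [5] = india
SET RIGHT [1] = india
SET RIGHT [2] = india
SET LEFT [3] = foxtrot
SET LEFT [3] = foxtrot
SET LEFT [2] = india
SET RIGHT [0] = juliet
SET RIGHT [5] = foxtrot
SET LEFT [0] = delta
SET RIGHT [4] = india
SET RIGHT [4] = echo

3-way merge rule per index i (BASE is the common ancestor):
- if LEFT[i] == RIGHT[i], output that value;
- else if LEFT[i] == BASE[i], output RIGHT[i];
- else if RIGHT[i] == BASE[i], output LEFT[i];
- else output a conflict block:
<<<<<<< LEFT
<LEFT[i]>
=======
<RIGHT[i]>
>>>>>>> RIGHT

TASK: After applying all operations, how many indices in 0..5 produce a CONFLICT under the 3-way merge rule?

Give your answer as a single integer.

Answer: 2

Derivation:
Final LEFT:  [delta, foxtrot, india, foxtrot, alpha, india]
Final RIGHT: [juliet, india, india, juliet, echo, foxtrot]
i=0: BASE=hotel L=delta R=juliet all differ -> CONFLICT
i=1: L=foxtrot=BASE, R=india -> take RIGHT -> india
i=2: L=india R=india -> agree -> india
i=3: L=foxtrot, R=juliet=BASE -> take LEFT -> foxtrot
i=4: L=alpha=BASE, R=echo -> take RIGHT -> echo
i=5: BASE=golf L=india R=foxtrot all differ -> CONFLICT
Conflict count: 2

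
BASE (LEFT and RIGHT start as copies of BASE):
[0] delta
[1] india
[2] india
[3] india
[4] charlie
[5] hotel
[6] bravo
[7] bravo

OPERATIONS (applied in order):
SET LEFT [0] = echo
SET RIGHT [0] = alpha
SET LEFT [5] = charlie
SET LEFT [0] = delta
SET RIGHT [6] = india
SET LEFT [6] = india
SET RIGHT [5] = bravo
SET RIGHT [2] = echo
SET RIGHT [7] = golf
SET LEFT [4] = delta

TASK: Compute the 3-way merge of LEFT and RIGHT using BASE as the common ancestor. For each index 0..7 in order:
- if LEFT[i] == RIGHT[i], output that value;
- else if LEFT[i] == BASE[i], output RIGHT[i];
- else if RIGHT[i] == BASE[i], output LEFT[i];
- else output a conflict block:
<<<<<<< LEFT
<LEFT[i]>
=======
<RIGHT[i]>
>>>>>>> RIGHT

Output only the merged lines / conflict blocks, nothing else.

Final LEFT:  [delta, india, india, india, delta, charlie, india, bravo]
Final RIGHT: [alpha, india, echo, india, charlie, bravo, india, golf]
i=0: L=delta=BASE, R=alpha -> take RIGHT -> alpha
i=1: L=india R=india -> agree -> india
i=2: L=india=BASE, R=echo -> take RIGHT -> echo
i=3: L=india R=india -> agree -> india
i=4: L=delta, R=charlie=BASE -> take LEFT -> delta
i=5: BASE=hotel L=charlie R=bravo all differ -> CONFLICT
i=6: L=india R=india -> agree -> india
i=7: L=bravo=BASE, R=golf -> take RIGHT -> golf

Answer: alpha
india
echo
india
delta
<<<<<<< LEFT
charlie
=======
bravo
>>>>>>> RIGHT
india
golf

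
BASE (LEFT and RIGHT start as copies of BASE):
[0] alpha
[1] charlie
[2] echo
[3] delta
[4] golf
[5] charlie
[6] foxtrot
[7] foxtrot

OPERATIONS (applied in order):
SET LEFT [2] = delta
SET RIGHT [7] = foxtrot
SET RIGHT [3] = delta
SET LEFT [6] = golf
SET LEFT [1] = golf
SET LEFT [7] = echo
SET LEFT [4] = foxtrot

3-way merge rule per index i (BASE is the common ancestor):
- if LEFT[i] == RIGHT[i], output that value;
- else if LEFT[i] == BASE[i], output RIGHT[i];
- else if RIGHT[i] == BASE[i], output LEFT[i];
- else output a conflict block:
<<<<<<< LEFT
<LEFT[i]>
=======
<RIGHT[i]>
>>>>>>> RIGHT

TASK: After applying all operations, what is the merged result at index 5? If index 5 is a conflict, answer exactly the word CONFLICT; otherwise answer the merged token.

Final LEFT:  [alpha, golf, delta, delta, foxtrot, charlie, golf, echo]
Final RIGHT: [alpha, charlie, echo, delta, golf, charlie, foxtrot, foxtrot]
i=0: L=alpha R=alpha -> agree -> alpha
i=1: L=golf, R=charlie=BASE -> take LEFT -> golf
i=2: L=delta, R=echo=BASE -> take LEFT -> delta
i=3: L=delta R=delta -> agree -> delta
i=4: L=foxtrot, R=golf=BASE -> take LEFT -> foxtrot
i=5: L=charlie R=charlie -> agree -> charlie
i=6: L=golf, R=foxtrot=BASE -> take LEFT -> golf
i=7: L=echo, R=foxtrot=BASE -> take LEFT -> echo
Index 5 -> charlie

Answer: charlie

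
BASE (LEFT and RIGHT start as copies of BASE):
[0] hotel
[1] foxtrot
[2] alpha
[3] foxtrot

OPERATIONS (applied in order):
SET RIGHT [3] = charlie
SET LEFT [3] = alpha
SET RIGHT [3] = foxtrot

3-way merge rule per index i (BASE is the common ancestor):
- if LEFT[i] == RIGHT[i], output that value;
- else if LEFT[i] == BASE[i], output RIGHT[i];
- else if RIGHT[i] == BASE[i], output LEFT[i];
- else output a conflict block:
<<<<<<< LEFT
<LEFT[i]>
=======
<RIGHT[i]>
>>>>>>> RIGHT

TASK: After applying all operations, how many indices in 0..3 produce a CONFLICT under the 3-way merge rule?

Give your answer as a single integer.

Answer: 0

Derivation:
Final LEFT:  [hotel, foxtrot, alpha, alpha]
Final RIGHT: [hotel, foxtrot, alpha, foxtrot]
i=0: L=hotel R=hotel -> agree -> hotel
i=1: L=foxtrot R=foxtrot -> agree -> foxtrot
i=2: L=alpha R=alpha -> agree -> alpha
i=3: L=alpha, R=foxtrot=BASE -> take LEFT -> alpha
Conflict count: 0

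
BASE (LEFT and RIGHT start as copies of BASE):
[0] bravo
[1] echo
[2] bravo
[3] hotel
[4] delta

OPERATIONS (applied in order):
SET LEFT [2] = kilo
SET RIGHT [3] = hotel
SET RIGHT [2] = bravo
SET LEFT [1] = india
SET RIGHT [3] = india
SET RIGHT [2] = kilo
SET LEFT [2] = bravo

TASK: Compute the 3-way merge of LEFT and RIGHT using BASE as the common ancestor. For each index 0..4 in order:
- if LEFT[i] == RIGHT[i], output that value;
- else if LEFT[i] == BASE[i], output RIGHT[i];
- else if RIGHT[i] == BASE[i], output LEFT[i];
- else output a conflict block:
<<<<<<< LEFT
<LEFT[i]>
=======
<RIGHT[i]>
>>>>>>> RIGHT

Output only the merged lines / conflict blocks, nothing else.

Final LEFT:  [bravo, india, bravo, hotel, delta]
Final RIGHT: [bravo, echo, kilo, india, delta]
i=0: L=bravo R=bravo -> agree -> bravo
i=1: L=india, R=echo=BASE -> take LEFT -> india
i=2: L=bravo=BASE, R=kilo -> take RIGHT -> kilo
i=3: L=hotel=BASE, R=india -> take RIGHT -> india
i=4: L=delta R=delta -> agree -> delta

Answer: bravo
india
kilo
india
delta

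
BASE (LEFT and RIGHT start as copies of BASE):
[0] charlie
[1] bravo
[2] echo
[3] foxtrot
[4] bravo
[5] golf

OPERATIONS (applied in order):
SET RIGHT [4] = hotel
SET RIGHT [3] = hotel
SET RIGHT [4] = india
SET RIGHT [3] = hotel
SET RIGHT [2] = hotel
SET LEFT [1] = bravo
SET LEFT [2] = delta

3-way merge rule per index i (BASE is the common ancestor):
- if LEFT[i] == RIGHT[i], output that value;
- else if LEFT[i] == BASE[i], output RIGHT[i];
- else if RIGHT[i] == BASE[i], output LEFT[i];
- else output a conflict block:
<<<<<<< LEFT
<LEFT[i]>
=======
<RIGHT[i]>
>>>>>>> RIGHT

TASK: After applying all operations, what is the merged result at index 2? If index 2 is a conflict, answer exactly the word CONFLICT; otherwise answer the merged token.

Final LEFT:  [charlie, bravo, delta, foxtrot, bravo, golf]
Final RIGHT: [charlie, bravo, hotel, hotel, india, golf]
i=0: L=charlie R=charlie -> agree -> charlie
i=1: L=bravo R=bravo -> agree -> bravo
i=2: BASE=echo L=delta R=hotel all differ -> CONFLICT
i=3: L=foxtrot=BASE, R=hotel -> take RIGHT -> hotel
i=4: L=bravo=BASE, R=india -> take RIGHT -> india
i=5: L=golf R=golf -> agree -> golf
Index 2 -> CONFLICT

Answer: CONFLICT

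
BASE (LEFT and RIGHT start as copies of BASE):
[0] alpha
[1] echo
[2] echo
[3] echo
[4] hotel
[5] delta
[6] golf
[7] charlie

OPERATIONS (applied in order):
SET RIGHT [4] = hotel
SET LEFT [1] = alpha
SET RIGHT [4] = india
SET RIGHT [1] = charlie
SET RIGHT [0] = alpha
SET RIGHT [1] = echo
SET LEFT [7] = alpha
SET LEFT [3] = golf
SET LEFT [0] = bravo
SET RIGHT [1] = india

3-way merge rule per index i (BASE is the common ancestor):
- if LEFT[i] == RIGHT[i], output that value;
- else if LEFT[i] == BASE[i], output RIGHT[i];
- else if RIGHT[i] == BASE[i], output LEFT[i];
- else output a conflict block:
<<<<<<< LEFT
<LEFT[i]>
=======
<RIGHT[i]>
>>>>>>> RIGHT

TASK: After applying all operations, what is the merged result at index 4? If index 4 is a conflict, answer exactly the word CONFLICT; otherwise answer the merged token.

Final LEFT:  [bravo, alpha, echo, golf, hotel, delta, golf, alpha]
Final RIGHT: [alpha, india, echo, echo, india, delta, golf, charlie]
i=0: L=bravo, R=alpha=BASE -> take LEFT -> bravo
i=1: BASE=echo L=alpha R=india all differ -> CONFLICT
i=2: L=echo R=echo -> agree -> echo
i=3: L=golf, R=echo=BASE -> take LEFT -> golf
i=4: L=hotel=BASE, R=india -> take RIGHT -> india
i=5: L=delta R=delta -> agree -> delta
i=6: L=golf R=golf -> agree -> golf
i=7: L=alpha, R=charlie=BASE -> take LEFT -> alpha
Index 4 -> india

Answer: india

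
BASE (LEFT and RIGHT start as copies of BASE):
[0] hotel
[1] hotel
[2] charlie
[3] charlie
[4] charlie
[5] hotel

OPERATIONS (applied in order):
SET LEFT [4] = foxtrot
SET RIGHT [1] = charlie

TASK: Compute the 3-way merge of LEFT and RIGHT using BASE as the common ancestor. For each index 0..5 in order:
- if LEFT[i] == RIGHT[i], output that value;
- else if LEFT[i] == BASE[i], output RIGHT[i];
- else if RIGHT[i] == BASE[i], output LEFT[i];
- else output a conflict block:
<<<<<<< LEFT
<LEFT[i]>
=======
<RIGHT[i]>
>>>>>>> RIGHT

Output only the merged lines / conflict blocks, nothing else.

Final LEFT:  [hotel, hotel, charlie, charlie, foxtrot, hotel]
Final RIGHT: [hotel, charlie, charlie, charlie, charlie, hotel]
i=0: L=hotel R=hotel -> agree -> hotel
i=1: L=hotel=BASE, R=charlie -> take RIGHT -> charlie
i=2: L=charlie R=charlie -> agree -> charlie
i=3: L=charlie R=charlie -> agree -> charlie
i=4: L=foxtrot, R=charlie=BASE -> take LEFT -> foxtrot
i=5: L=hotel R=hotel -> agree -> hotel

Answer: hotel
charlie
charlie
charlie
foxtrot
hotel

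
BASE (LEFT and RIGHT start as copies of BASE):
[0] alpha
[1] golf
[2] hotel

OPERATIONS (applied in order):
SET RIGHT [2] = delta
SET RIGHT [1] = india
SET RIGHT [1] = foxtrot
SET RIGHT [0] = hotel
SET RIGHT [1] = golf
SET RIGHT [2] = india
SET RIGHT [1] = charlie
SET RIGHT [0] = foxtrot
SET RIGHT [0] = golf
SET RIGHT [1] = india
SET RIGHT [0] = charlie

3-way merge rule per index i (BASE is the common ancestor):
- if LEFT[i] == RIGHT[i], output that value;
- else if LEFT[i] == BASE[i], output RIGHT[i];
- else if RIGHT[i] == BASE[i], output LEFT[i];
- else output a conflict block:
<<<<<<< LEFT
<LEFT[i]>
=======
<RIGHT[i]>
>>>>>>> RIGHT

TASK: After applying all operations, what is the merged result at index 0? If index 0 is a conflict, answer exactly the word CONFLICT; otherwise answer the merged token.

Final LEFT:  [alpha, golf, hotel]
Final RIGHT: [charlie, india, india]
i=0: L=alpha=BASE, R=charlie -> take RIGHT -> charlie
i=1: L=golf=BASE, R=india -> take RIGHT -> india
i=2: L=hotel=BASE, R=india -> take RIGHT -> india
Index 0 -> charlie

Answer: charlie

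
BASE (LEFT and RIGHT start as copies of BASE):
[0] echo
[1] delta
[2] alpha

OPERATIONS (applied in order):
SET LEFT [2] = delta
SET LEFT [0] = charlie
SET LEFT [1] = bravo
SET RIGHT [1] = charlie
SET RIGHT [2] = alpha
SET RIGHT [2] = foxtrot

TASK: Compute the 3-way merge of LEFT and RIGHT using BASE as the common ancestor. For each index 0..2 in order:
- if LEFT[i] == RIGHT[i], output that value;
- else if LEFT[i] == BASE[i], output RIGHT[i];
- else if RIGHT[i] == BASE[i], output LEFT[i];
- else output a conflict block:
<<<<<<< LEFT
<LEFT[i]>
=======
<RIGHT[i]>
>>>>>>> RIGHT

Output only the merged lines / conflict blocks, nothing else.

Final LEFT:  [charlie, bravo, delta]
Final RIGHT: [echo, charlie, foxtrot]
i=0: L=charlie, R=echo=BASE -> take LEFT -> charlie
i=1: BASE=delta L=bravo R=charlie all differ -> CONFLICT
i=2: BASE=alpha L=delta R=foxtrot all differ -> CONFLICT

Answer: charlie
<<<<<<< LEFT
bravo
=======
charlie
>>>>>>> RIGHT
<<<<<<< LEFT
delta
=======
foxtrot
>>>>>>> RIGHT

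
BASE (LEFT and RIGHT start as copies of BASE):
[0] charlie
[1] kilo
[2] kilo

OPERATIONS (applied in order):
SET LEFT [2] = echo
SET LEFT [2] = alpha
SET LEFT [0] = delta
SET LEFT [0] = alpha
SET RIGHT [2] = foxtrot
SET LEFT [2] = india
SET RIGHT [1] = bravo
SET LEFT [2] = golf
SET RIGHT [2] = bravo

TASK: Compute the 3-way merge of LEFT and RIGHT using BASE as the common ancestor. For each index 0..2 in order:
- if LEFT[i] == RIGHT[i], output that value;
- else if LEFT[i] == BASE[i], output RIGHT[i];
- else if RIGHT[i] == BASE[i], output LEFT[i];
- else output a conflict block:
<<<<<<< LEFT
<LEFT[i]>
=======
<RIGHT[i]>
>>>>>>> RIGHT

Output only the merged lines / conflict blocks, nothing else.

Answer: alpha
bravo
<<<<<<< LEFT
golf
=======
bravo
>>>>>>> RIGHT

Derivation:
Final LEFT:  [alpha, kilo, golf]
Final RIGHT: [charlie, bravo, bravo]
i=0: L=alpha, R=charlie=BASE -> take LEFT -> alpha
i=1: L=kilo=BASE, R=bravo -> take RIGHT -> bravo
i=2: BASE=kilo L=golf R=bravo all differ -> CONFLICT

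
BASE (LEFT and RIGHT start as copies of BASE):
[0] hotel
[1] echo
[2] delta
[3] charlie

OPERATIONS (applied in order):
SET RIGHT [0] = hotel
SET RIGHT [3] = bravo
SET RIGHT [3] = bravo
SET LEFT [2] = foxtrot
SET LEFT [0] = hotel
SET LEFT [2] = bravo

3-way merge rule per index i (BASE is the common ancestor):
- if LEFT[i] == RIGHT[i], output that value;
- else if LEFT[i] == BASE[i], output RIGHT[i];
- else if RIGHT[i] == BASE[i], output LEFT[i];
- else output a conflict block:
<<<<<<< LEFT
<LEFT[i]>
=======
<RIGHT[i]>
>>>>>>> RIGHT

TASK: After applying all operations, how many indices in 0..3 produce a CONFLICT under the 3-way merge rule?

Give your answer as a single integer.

Answer: 0

Derivation:
Final LEFT:  [hotel, echo, bravo, charlie]
Final RIGHT: [hotel, echo, delta, bravo]
i=0: L=hotel R=hotel -> agree -> hotel
i=1: L=echo R=echo -> agree -> echo
i=2: L=bravo, R=delta=BASE -> take LEFT -> bravo
i=3: L=charlie=BASE, R=bravo -> take RIGHT -> bravo
Conflict count: 0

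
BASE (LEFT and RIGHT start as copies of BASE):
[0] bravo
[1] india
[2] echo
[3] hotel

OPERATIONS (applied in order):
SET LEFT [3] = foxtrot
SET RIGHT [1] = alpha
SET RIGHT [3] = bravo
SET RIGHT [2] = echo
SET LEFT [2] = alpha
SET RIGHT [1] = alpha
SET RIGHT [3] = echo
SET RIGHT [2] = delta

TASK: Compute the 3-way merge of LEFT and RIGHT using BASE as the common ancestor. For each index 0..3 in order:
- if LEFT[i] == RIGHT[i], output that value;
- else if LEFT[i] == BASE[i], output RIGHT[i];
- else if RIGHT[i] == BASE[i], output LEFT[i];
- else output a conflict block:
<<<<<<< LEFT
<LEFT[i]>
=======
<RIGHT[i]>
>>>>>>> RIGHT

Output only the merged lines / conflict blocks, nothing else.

Final LEFT:  [bravo, india, alpha, foxtrot]
Final RIGHT: [bravo, alpha, delta, echo]
i=0: L=bravo R=bravo -> agree -> bravo
i=1: L=india=BASE, R=alpha -> take RIGHT -> alpha
i=2: BASE=echo L=alpha R=delta all differ -> CONFLICT
i=3: BASE=hotel L=foxtrot R=echo all differ -> CONFLICT

Answer: bravo
alpha
<<<<<<< LEFT
alpha
=======
delta
>>>>>>> RIGHT
<<<<<<< LEFT
foxtrot
=======
echo
>>>>>>> RIGHT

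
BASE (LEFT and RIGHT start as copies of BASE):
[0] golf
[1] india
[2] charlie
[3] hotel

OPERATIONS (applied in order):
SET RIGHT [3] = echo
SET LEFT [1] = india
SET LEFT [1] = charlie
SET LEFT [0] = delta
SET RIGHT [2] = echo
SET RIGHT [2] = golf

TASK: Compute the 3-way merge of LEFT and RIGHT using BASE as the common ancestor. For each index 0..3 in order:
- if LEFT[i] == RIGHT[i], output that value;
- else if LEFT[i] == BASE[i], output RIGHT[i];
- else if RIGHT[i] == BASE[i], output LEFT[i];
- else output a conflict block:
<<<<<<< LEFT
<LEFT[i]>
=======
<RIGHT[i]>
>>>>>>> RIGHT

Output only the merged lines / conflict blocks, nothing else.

Answer: delta
charlie
golf
echo

Derivation:
Final LEFT:  [delta, charlie, charlie, hotel]
Final RIGHT: [golf, india, golf, echo]
i=0: L=delta, R=golf=BASE -> take LEFT -> delta
i=1: L=charlie, R=india=BASE -> take LEFT -> charlie
i=2: L=charlie=BASE, R=golf -> take RIGHT -> golf
i=3: L=hotel=BASE, R=echo -> take RIGHT -> echo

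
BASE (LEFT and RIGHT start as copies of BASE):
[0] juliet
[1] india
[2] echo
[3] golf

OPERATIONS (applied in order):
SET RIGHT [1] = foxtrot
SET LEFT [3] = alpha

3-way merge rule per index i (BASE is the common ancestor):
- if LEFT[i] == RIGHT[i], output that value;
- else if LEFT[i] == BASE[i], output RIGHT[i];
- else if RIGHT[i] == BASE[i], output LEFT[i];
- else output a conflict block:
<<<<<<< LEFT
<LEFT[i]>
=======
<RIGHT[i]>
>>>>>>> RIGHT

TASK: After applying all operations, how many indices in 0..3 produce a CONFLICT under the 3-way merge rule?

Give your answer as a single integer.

Answer: 0

Derivation:
Final LEFT:  [juliet, india, echo, alpha]
Final RIGHT: [juliet, foxtrot, echo, golf]
i=0: L=juliet R=juliet -> agree -> juliet
i=1: L=india=BASE, R=foxtrot -> take RIGHT -> foxtrot
i=2: L=echo R=echo -> agree -> echo
i=3: L=alpha, R=golf=BASE -> take LEFT -> alpha
Conflict count: 0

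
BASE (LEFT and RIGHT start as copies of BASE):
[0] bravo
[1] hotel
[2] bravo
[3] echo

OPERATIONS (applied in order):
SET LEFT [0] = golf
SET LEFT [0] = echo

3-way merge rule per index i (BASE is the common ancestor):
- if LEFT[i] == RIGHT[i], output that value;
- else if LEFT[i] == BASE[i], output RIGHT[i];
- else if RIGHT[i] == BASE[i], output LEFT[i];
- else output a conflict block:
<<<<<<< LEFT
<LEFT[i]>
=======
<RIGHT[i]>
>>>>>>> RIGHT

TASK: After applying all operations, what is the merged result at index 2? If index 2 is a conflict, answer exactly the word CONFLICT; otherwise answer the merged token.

Final LEFT:  [echo, hotel, bravo, echo]
Final RIGHT: [bravo, hotel, bravo, echo]
i=0: L=echo, R=bravo=BASE -> take LEFT -> echo
i=1: L=hotel R=hotel -> agree -> hotel
i=2: L=bravo R=bravo -> agree -> bravo
i=3: L=echo R=echo -> agree -> echo
Index 2 -> bravo

Answer: bravo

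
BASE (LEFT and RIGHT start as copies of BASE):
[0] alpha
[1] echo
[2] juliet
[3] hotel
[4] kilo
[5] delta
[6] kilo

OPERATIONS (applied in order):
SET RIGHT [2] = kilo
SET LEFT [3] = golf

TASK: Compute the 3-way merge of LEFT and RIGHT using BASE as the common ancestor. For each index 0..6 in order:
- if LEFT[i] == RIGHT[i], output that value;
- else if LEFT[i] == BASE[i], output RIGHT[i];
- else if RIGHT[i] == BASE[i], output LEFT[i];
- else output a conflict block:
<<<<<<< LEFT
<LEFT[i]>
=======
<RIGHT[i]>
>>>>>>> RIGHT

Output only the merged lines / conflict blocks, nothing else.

Final LEFT:  [alpha, echo, juliet, golf, kilo, delta, kilo]
Final RIGHT: [alpha, echo, kilo, hotel, kilo, delta, kilo]
i=0: L=alpha R=alpha -> agree -> alpha
i=1: L=echo R=echo -> agree -> echo
i=2: L=juliet=BASE, R=kilo -> take RIGHT -> kilo
i=3: L=golf, R=hotel=BASE -> take LEFT -> golf
i=4: L=kilo R=kilo -> agree -> kilo
i=5: L=delta R=delta -> agree -> delta
i=6: L=kilo R=kilo -> agree -> kilo

Answer: alpha
echo
kilo
golf
kilo
delta
kilo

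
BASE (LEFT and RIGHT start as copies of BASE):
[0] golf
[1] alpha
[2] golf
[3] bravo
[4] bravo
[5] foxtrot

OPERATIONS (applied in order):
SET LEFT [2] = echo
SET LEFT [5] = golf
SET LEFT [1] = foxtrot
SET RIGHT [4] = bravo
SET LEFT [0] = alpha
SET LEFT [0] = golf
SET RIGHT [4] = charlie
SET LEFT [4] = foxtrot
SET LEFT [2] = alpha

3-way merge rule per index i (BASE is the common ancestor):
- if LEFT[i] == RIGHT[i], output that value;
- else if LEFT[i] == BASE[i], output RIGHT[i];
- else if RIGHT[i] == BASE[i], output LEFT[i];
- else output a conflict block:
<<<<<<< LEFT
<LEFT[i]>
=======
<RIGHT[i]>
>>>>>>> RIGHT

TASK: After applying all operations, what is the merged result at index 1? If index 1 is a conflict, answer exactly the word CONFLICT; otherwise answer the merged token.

Final LEFT:  [golf, foxtrot, alpha, bravo, foxtrot, golf]
Final RIGHT: [golf, alpha, golf, bravo, charlie, foxtrot]
i=0: L=golf R=golf -> agree -> golf
i=1: L=foxtrot, R=alpha=BASE -> take LEFT -> foxtrot
i=2: L=alpha, R=golf=BASE -> take LEFT -> alpha
i=3: L=bravo R=bravo -> agree -> bravo
i=4: BASE=bravo L=foxtrot R=charlie all differ -> CONFLICT
i=5: L=golf, R=foxtrot=BASE -> take LEFT -> golf
Index 1 -> foxtrot

Answer: foxtrot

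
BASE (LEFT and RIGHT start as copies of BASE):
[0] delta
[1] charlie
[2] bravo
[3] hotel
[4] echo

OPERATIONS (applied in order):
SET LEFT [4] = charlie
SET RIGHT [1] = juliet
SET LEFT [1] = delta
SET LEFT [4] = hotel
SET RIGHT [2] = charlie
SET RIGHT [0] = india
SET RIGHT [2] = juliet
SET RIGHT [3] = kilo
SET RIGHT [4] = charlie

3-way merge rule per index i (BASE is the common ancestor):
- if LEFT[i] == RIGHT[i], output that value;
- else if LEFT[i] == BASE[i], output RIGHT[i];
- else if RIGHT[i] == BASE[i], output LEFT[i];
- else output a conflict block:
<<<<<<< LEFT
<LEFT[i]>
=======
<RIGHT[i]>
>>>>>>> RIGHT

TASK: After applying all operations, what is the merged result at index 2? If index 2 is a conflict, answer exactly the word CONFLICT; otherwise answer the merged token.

Answer: juliet

Derivation:
Final LEFT:  [delta, delta, bravo, hotel, hotel]
Final RIGHT: [india, juliet, juliet, kilo, charlie]
i=0: L=delta=BASE, R=india -> take RIGHT -> india
i=1: BASE=charlie L=delta R=juliet all differ -> CONFLICT
i=2: L=bravo=BASE, R=juliet -> take RIGHT -> juliet
i=3: L=hotel=BASE, R=kilo -> take RIGHT -> kilo
i=4: BASE=echo L=hotel R=charlie all differ -> CONFLICT
Index 2 -> juliet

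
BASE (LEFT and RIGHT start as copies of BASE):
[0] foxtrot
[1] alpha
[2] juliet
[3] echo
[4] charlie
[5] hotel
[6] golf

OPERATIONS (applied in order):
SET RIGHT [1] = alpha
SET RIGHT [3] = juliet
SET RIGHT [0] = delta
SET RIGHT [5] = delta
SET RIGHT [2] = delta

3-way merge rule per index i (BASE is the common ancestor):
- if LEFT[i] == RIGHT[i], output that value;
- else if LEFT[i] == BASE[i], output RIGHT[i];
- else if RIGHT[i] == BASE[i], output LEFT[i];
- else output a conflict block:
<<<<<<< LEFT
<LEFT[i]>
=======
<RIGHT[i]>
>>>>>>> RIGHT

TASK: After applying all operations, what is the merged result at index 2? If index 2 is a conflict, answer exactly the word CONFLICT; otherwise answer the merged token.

Answer: delta

Derivation:
Final LEFT:  [foxtrot, alpha, juliet, echo, charlie, hotel, golf]
Final RIGHT: [delta, alpha, delta, juliet, charlie, delta, golf]
i=0: L=foxtrot=BASE, R=delta -> take RIGHT -> delta
i=1: L=alpha R=alpha -> agree -> alpha
i=2: L=juliet=BASE, R=delta -> take RIGHT -> delta
i=3: L=echo=BASE, R=juliet -> take RIGHT -> juliet
i=4: L=charlie R=charlie -> agree -> charlie
i=5: L=hotel=BASE, R=delta -> take RIGHT -> delta
i=6: L=golf R=golf -> agree -> golf
Index 2 -> delta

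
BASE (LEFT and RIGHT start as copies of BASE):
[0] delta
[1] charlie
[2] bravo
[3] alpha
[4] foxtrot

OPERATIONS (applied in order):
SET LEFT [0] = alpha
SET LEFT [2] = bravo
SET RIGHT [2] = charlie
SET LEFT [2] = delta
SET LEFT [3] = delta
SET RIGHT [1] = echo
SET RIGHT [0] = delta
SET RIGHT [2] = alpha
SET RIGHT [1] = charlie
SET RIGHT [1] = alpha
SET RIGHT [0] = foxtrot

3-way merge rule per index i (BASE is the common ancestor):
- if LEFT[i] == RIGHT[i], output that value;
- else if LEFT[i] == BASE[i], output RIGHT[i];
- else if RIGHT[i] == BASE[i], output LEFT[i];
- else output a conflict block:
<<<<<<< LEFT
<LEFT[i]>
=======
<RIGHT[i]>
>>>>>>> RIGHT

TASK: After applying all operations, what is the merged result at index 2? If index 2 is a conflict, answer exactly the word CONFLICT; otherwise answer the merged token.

Final LEFT:  [alpha, charlie, delta, delta, foxtrot]
Final RIGHT: [foxtrot, alpha, alpha, alpha, foxtrot]
i=0: BASE=delta L=alpha R=foxtrot all differ -> CONFLICT
i=1: L=charlie=BASE, R=alpha -> take RIGHT -> alpha
i=2: BASE=bravo L=delta R=alpha all differ -> CONFLICT
i=3: L=delta, R=alpha=BASE -> take LEFT -> delta
i=4: L=foxtrot R=foxtrot -> agree -> foxtrot
Index 2 -> CONFLICT

Answer: CONFLICT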